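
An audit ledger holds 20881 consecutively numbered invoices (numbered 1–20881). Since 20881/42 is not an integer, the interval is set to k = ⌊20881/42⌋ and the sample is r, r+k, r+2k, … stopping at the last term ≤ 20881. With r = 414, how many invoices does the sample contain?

42

k = ⌊20881/42⌋ = 497
Achieved size = ⌊(20881 − 414)/497⌋ + 1 = ⌊20467/497⌋ + 1 = 41 + 1 = 42
(last selection: 414 + 41×497 = 20791 ≤ 20881; next would be 21288 > 20881)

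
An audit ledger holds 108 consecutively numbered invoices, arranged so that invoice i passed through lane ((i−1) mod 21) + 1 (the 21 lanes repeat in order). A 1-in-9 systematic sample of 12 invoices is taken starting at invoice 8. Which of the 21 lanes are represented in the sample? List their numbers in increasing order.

Consecutive selections differ by k = 9, so their lane numbers differ by 9 mod 21 = 9.
gcd(9, 21) = 3, so the sample visits 21/3 = 7 distinct residues mod 21.
Start 8 is lane 8; the lanes hit are 2, 5, 8, 11, 14, 17, 20.

2, 5, 8, 11, 14, 17, 20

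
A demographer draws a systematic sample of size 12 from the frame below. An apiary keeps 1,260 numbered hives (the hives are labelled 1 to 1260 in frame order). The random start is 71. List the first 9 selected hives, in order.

k = N/n = 1260/12 = 105
hive 1: 71
hive 2: 71 + 105 = 176
hive 3: 176 + 105 = 281
hive 4: 281 + 105 = 386
hive 5: 386 + 105 = 491
hive 6: 491 + 105 = 596
hive 7: 596 + 105 = 701
hive 8: 701 + 105 = 806
hive 9: 806 + 105 = 911

71, 176, 281, 386, 491, 596, 701, 806, 911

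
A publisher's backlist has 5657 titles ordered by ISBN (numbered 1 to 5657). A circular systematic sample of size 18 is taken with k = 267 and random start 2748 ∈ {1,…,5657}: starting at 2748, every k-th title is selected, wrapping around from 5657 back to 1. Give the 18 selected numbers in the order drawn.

Selection 1: 2748
Selection 2: 2748 + 267 = 3015
Selection 3: 3015 + 267 = 3282
Selection 4: 3282 + 267 = 3549
Selection 5: 3549 + 267 = 3816
Selection 6: 3816 + 267 = 4083
Selection 7: 4083 + 267 = 4350
Selection 8: 4350 + 267 = 4617
Selection 9: 4617 + 267 = 4884
Selection 10: 4884 + 267 = 5151
Selection 11: 5151 + 267 = 5418
Selection 12: 5418 + 267 = 5685 → 5685 − 5657 = 28
Selection 13: 28 + 267 = 295
Selection 14: 295 + 267 = 562
Selection 15: 562 + 267 = 829
Selection 16: 829 + 267 = 1096
Selection 17: 1096 + 267 = 1363
Selection 18: 1363 + 267 = 1630

2748, 3015, 3282, 3549, 3816, 4083, 4350, 4617, 4884, 5151, 5418, 28, 295, 562, 829, 1096, 1363, 1630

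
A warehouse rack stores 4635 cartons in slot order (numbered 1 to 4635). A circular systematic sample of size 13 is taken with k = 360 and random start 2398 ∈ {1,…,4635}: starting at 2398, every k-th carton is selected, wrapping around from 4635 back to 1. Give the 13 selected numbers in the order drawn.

2398, 2758, 3118, 3478, 3838, 4198, 4558, 283, 643, 1003, 1363, 1723, 2083

Selection 1: 2398
Selection 2: 2398 + 360 = 2758
Selection 3: 2758 + 360 = 3118
Selection 4: 3118 + 360 = 3478
Selection 5: 3478 + 360 = 3838
Selection 6: 3838 + 360 = 4198
Selection 7: 4198 + 360 = 4558
Selection 8: 4558 + 360 = 4918 → 4918 − 4635 = 283
Selection 9: 283 + 360 = 643
Selection 10: 643 + 360 = 1003
Selection 11: 1003 + 360 = 1363
Selection 12: 1363 + 360 = 1723
Selection 13: 1723 + 360 = 2083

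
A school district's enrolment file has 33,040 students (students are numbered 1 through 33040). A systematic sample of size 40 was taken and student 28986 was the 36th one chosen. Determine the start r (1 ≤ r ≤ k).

76

k = 33040/40 = 826
r = 28986 − (36−1)×826 = 28986 − 28910 = 76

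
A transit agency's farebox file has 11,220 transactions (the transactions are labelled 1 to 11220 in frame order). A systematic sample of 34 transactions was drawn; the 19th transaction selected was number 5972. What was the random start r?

32

k = 11220/34 = 330
r = 5972 − (19−1)×330 = 5972 − 5940 = 32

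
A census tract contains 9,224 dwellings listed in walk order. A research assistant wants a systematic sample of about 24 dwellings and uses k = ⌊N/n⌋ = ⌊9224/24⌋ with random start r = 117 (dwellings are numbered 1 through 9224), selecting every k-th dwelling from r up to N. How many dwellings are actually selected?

24

k = ⌊9224/24⌋ = 384
Achieved size = ⌊(9224 − 117)/384⌋ + 1 = ⌊9107/384⌋ + 1 = 23 + 1 = 24
(last selection: 117 + 23×384 = 8949 ≤ 9224; next would be 9333 > 9224)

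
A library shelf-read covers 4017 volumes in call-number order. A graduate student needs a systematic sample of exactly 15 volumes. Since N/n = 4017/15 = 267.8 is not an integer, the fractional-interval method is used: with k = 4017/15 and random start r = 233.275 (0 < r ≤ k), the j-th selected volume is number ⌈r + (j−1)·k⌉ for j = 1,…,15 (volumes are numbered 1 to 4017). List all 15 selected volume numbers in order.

234, 502, 769, 1037, 1305, 1573, 1841, 2108, 2376, 2644, 2912, 3180, 3447, 3715, 3983

j=1: r + 0k = 233.275 → ⌈·⌉ = 234
j=2: r + 1k = 501.075 → ⌈·⌉ = 502
j=3: r + 2k = 768.875 → ⌈·⌉ = 769
j=4: r + 3k = 1036.675 → ⌈·⌉ = 1037
j=5: r + 4k = 1304.475 → ⌈·⌉ = 1305
j=6: r + 5k = 1572.275 → ⌈·⌉ = 1573
j=7: r + 6k = 1840.075 → ⌈·⌉ = 1841
j=8: r + 7k = 2107.875 → ⌈·⌉ = 2108
j=9: r + 8k = 2375.675 → ⌈·⌉ = 2376
j=10: r + 9k = 2643.475 → ⌈·⌉ = 2644
j=11: r + 10k = 2911.275 → ⌈·⌉ = 2912
j=12: r + 11k = 3179.075 → ⌈·⌉ = 3180
j=13: r + 12k = 3446.875 → ⌈·⌉ = 3447
j=14: r + 13k = 3714.675 → ⌈·⌉ = 3715
j=15: r + 14k = 3982.475 → ⌈·⌉ = 3983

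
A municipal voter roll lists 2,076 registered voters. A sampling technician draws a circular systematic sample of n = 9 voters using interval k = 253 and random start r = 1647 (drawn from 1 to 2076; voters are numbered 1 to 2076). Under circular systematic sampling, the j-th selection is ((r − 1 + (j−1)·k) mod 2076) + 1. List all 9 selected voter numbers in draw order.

Selection 1: 1647
Selection 2: 1647 + 253 = 1900
Selection 3: 1900 + 253 = 2153 → 2153 − 2076 = 77
Selection 4: 77 + 253 = 330
Selection 5: 330 + 253 = 583
Selection 6: 583 + 253 = 836
Selection 7: 836 + 253 = 1089
Selection 8: 1089 + 253 = 1342
Selection 9: 1342 + 253 = 1595

1647, 1900, 77, 330, 583, 836, 1089, 1342, 1595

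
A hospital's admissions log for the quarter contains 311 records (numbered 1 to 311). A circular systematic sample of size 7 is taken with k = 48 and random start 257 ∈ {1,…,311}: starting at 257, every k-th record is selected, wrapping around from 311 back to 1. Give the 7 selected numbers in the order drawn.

257, 305, 42, 90, 138, 186, 234

Selection 1: 257
Selection 2: 257 + 48 = 305
Selection 3: 305 + 48 = 353 → 353 − 311 = 42
Selection 4: 42 + 48 = 90
Selection 5: 90 + 48 = 138
Selection 6: 138 + 48 = 186
Selection 7: 186 + 48 = 234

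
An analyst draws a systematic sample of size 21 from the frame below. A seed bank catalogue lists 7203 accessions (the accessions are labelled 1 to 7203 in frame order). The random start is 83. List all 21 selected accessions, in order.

k = N/n = 7203/21 = 343
accession 1: 83
accession 2: 83 + 343 = 426
accession 3: 426 + 343 = 769
accession 4: 769 + 343 = 1112
accession 5: 1112 + 343 = 1455
accession 6: 1455 + 343 = 1798
accession 7: 1798 + 343 = 2141
accession 8: 2141 + 343 = 2484
accession 9: 2484 + 343 = 2827
accession 10: 2827 + 343 = 3170
accession 11: 3170 + 343 = 3513
accession 12: 3513 + 343 = 3856
accession 13: 3856 + 343 = 4199
accession 14: 4199 + 343 = 4542
accession 15: 4542 + 343 = 4885
accession 16: 4885 + 343 = 5228
accession 17: 5228 + 343 = 5571
accession 18: 5571 + 343 = 5914
accession 19: 5914 + 343 = 6257
accession 20: 6257 + 343 = 6600
accession 21: 6600 + 343 = 6943

83, 426, 769, 1112, 1455, 1798, 2141, 2484, 2827, 3170, 3513, 3856, 4199, 4542, 4885, 5228, 5571, 5914, 6257, 6600, 6943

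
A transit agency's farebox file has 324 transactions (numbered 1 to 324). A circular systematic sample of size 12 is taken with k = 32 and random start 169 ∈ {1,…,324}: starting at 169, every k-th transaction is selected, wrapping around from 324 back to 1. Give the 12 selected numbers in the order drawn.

Selection 1: 169
Selection 2: 169 + 32 = 201
Selection 3: 201 + 32 = 233
Selection 4: 233 + 32 = 265
Selection 5: 265 + 32 = 297
Selection 6: 297 + 32 = 329 → 329 − 324 = 5
Selection 7: 5 + 32 = 37
Selection 8: 37 + 32 = 69
Selection 9: 69 + 32 = 101
Selection 10: 101 + 32 = 133
Selection 11: 133 + 32 = 165
Selection 12: 165 + 32 = 197

169, 201, 233, 265, 297, 5, 37, 69, 101, 133, 165, 197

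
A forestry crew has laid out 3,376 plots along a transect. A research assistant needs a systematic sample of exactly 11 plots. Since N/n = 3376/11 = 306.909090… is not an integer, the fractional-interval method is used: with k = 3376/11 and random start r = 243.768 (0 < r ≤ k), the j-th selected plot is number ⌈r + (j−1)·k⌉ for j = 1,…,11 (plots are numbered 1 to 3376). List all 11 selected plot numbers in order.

244, 551, 858, 1165, 1472, 1779, 2086, 2393, 2700, 3006, 3313

j=1: r + 0k = 243.768 → ⌈·⌉ = 244
j=2: r + 1k = 550.677090… → ⌈·⌉ = 551
j=3: r + 2k = 857.586181… → ⌈·⌉ = 858
j=4: r + 3k = 1164.495272… → ⌈·⌉ = 1165
j=5: r + 4k = 1471.404363… → ⌈·⌉ = 1472
j=6: r + 5k = 1778.313454… → ⌈·⌉ = 1779
j=7: r + 6k = 2085.222545… → ⌈·⌉ = 2086
j=8: r + 7k = 2392.131636… → ⌈·⌉ = 2393
j=9: r + 8k = 2699.040727… → ⌈·⌉ = 2700
j=10: r + 9k = 3005.949818… → ⌈·⌉ = 3006
j=11: r + 10k = 3312.858909… → ⌈·⌉ = 3313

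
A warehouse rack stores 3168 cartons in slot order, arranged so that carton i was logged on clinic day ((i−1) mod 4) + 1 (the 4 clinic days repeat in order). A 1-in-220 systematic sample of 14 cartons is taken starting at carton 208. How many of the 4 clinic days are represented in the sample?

1

Consecutive selections differ by k = 220, so their clinic day numbers differ by 220 mod 4 = 0.
gcd(220, 4) = 4, so the sample visits 4/4 = 1 distinct residues mod 4.
Start 208 is clinic day 4; the clinic days hit are 4.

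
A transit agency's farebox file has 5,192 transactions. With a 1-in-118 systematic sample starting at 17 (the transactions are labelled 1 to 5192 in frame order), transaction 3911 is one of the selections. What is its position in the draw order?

34

k = 118
position = (3911 − 17)/118 + 1 = 3894/118 + 1 = 33 + 1 = 34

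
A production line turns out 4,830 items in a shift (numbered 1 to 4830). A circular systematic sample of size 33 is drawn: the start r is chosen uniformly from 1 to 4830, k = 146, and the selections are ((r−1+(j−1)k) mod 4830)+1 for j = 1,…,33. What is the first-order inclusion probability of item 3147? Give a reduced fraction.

For each position j, as r ranges over 1…4830 the j-th selection hits every item exactly once, so item 3147 is selected for exactly 33 of the 4830 starts.
Inclusion probability = 33/4830 = 11/1610.

11/1610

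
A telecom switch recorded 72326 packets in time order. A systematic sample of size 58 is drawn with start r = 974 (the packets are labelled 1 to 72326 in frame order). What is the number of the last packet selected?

72053

k = 72326/58 = 1247
58th selection = r + (58−1)·k = 974 + 57×1247 = 974 + 71079 = 72053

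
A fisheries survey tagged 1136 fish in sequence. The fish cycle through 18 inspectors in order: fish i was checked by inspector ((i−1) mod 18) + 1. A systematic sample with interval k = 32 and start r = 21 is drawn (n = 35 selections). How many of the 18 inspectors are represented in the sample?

9

Consecutive selections differ by k = 32, so their inspector numbers differ by 32 mod 18 = 14.
gcd(32, 18) = 2, so the sample visits 18/2 = 9 distinct residues mod 18.
Start 21 is inspector 3; the inspectors hit are 1, 3, 5, 7, 9, 11, 13, 15, 17.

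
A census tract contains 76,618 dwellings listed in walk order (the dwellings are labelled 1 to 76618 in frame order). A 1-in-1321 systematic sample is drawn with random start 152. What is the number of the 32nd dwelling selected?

k = 1321
32nd selection = r + (32−1)·k = 152 + 31×1321 = 152 + 40951 = 41103

41103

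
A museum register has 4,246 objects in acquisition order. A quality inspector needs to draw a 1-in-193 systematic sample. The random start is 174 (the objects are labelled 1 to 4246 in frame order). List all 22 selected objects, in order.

object 1: 174
object 2: 174 + 193 = 367
object 3: 367 + 193 = 560
object 4: 560 + 193 = 753
object 5: 753 + 193 = 946
object 6: 946 + 193 = 1139
object 7: 1139 + 193 = 1332
object 8: 1332 + 193 = 1525
object 9: 1525 + 193 = 1718
object 10: 1718 + 193 = 1911
object 11: 1911 + 193 = 2104
object 12: 2104 + 193 = 2297
object 13: 2297 + 193 = 2490
object 14: 2490 + 193 = 2683
object 15: 2683 + 193 = 2876
object 16: 2876 + 193 = 3069
object 17: 3069 + 193 = 3262
object 18: 3262 + 193 = 3455
object 19: 3455 + 193 = 3648
object 20: 3648 + 193 = 3841
object 21: 3841 + 193 = 4034
object 22: 4034 + 193 = 4227

174, 367, 560, 753, 946, 1139, 1332, 1525, 1718, 1911, 2104, 2297, 2490, 2683, 2876, 3069, 3262, 3455, 3648, 3841, 4034, 4227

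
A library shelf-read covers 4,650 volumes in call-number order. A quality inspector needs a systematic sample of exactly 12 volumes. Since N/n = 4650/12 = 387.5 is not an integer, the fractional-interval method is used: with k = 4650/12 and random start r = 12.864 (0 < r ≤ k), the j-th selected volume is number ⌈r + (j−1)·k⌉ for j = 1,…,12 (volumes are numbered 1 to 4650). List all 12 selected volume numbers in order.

13, 401, 788, 1176, 1563, 1951, 2338, 2726, 3113, 3501, 3888, 4276

j=1: r + 0k = 12.864 → ⌈·⌉ = 13
j=2: r + 1k = 400.364 → ⌈·⌉ = 401
j=3: r + 2k = 787.864 → ⌈·⌉ = 788
j=4: r + 3k = 1175.364 → ⌈·⌉ = 1176
j=5: r + 4k = 1562.864 → ⌈·⌉ = 1563
j=6: r + 5k = 1950.364 → ⌈·⌉ = 1951
j=7: r + 6k = 2337.864 → ⌈·⌉ = 2338
j=8: r + 7k = 2725.364 → ⌈·⌉ = 2726
j=9: r + 8k = 3112.864 → ⌈·⌉ = 3113
j=10: r + 9k = 3500.364 → ⌈·⌉ = 3501
j=11: r + 10k = 3887.864 → ⌈·⌉ = 3888
j=12: r + 11k = 4275.364 → ⌈·⌉ = 4276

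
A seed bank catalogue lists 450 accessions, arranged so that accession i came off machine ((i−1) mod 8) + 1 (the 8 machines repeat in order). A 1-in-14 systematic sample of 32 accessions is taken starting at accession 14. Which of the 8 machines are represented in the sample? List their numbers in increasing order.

2, 4, 6, 8

Consecutive selections differ by k = 14, so their machine numbers differ by 14 mod 8 = 6.
gcd(14, 8) = 2, so the sample visits 8/2 = 4 distinct residues mod 8.
Start 14 is machine 6; the machines hit are 2, 4, 6, 8.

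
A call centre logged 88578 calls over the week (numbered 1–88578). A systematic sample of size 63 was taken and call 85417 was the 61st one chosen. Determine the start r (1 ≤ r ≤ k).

k = 88578/63 = 1406
r = 85417 − (61−1)×1406 = 85417 − 84360 = 1057

1057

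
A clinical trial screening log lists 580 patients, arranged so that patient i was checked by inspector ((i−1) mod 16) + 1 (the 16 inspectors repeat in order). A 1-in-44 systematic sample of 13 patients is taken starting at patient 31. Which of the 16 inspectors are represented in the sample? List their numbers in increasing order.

3, 7, 11, 15

Consecutive selections differ by k = 44, so their inspector numbers differ by 44 mod 16 = 12.
gcd(44, 16) = 4, so the sample visits 16/4 = 4 distinct residues mod 16.
Start 31 is inspector 15; the inspectors hit are 3, 7, 11, 15.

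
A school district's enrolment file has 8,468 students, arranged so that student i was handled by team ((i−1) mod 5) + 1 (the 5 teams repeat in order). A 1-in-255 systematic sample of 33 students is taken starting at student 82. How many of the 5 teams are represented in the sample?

1

Consecutive selections differ by k = 255, so their team numbers differ by 255 mod 5 = 0.
gcd(255, 5) = 5, so the sample visits 5/5 = 1 distinct residues mod 5.
Start 82 is team 2; the teams hit are 2.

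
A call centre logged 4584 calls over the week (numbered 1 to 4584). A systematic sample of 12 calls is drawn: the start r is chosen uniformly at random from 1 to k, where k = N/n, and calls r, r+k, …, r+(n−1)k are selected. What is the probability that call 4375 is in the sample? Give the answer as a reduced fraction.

1/382

k = 4584/12 = 382.
Call 4375 is selected iff r ≡ 4375 (mod 382); exactly one such r in {1,…,382}.
Inclusion probability = 1/382.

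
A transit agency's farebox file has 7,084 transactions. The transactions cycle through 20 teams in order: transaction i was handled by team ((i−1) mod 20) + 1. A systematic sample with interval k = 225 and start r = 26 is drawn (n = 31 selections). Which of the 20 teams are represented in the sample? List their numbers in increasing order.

1, 6, 11, 16

Consecutive selections differ by k = 225, so their team numbers differ by 225 mod 20 = 5.
gcd(225, 20) = 5, so the sample visits 20/5 = 4 distinct residues mod 20.
Start 26 is team 6; the teams hit are 1, 6, 11, 16.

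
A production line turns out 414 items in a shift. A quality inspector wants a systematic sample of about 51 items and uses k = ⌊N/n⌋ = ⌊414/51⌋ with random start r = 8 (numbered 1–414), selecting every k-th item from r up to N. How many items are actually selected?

k = ⌊414/51⌋ = 8
Achieved size = ⌊(414 − 8)/8⌋ + 1 = ⌊406/8⌋ + 1 = 50 + 1 = 51
(last selection: 8 + 50×8 = 408 ≤ 414; next would be 416 > 414)

51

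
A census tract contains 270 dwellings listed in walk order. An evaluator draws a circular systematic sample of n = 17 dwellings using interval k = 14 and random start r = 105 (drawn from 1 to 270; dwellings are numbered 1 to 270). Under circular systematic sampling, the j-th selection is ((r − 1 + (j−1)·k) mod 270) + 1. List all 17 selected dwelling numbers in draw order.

Selection 1: 105
Selection 2: 105 + 14 = 119
Selection 3: 119 + 14 = 133
Selection 4: 133 + 14 = 147
Selection 5: 147 + 14 = 161
Selection 6: 161 + 14 = 175
Selection 7: 175 + 14 = 189
Selection 8: 189 + 14 = 203
Selection 9: 203 + 14 = 217
Selection 10: 217 + 14 = 231
Selection 11: 231 + 14 = 245
Selection 12: 245 + 14 = 259
Selection 13: 259 + 14 = 273 → 273 − 270 = 3
Selection 14: 3 + 14 = 17
Selection 15: 17 + 14 = 31
Selection 16: 31 + 14 = 45
Selection 17: 45 + 14 = 59

105, 119, 133, 147, 161, 175, 189, 203, 217, 231, 245, 259, 3, 17, 31, 45, 59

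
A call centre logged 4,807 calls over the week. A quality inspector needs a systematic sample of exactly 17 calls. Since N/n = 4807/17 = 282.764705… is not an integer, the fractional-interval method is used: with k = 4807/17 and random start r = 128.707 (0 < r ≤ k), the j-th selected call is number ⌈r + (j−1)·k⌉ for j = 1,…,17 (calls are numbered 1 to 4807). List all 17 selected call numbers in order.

129, 412, 695, 978, 1260, 1543, 1826, 2109, 2391, 2674, 2957, 3240, 3522, 3805, 4088, 4371, 4653

j=1: r + 0k = 128.707 → ⌈·⌉ = 129
j=2: r + 1k = 411.471705… → ⌈·⌉ = 412
j=3: r + 2k = 694.236411… → ⌈·⌉ = 695
j=4: r + 3k = 977.001117… → ⌈·⌉ = 978
j=5: r + 4k = 1259.765823… → ⌈·⌉ = 1260
j=6: r + 5k = 1542.530529… → ⌈·⌉ = 1543
j=7: r + 6k = 1825.295235… → ⌈·⌉ = 1826
j=8: r + 7k = 2108.059941… → ⌈·⌉ = 2109
j=9: r + 8k = 2390.824647… → ⌈·⌉ = 2391
j=10: r + 9k = 2673.589352… → ⌈·⌉ = 2674
j=11: r + 10k = 2956.354058… → ⌈·⌉ = 2957
j=12: r + 11k = 3239.118764… → ⌈·⌉ = 3240
j=13: r + 12k = 3521.883470… → ⌈·⌉ = 3522
j=14: r + 13k = 3804.648176… → ⌈·⌉ = 3805
j=15: r + 14k = 4087.412882… → ⌈·⌉ = 4088
j=16: r + 15k = 4370.177588… → ⌈·⌉ = 4371
j=17: r + 16k = 4652.942294… → ⌈·⌉ = 4653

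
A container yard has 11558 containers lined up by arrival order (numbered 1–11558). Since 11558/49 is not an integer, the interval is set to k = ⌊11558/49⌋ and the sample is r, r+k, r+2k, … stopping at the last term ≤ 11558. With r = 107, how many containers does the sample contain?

k = ⌊11558/49⌋ = 235
Achieved size = ⌊(11558 − 107)/235⌋ + 1 = ⌊11451/235⌋ + 1 = 48 + 1 = 49
(last selection: 107 + 48×235 = 11387 ≤ 11558; next would be 11622 > 11558)

49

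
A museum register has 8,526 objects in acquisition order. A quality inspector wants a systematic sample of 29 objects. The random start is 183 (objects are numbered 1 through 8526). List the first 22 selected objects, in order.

k = N/n = 8526/29 = 294
object 1: 183
object 2: 183 + 294 = 477
object 3: 477 + 294 = 771
object 4: 771 + 294 = 1065
object 5: 1065 + 294 = 1359
object 6: 1359 + 294 = 1653
object 7: 1653 + 294 = 1947
object 8: 1947 + 294 = 2241
object 9: 2241 + 294 = 2535
object 10: 2535 + 294 = 2829
object 11: 2829 + 294 = 3123
object 12: 3123 + 294 = 3417
object 13: 3417 + 294 = 3711
object 14: 3711 + 294 = 4005
object 15: 4005 + 294 = 4299
object 16: 4299 + 294 = 4593
object 17: 4593 + 294 = 4887
object 18: 4887 + 294 = 5181
object 19: 5181 + 294 = 5475
object 20: 5475 + 294 = 5769
object 21: 5769 + 294 = 6063
object 22: 6063 + 294 = 6357

183, 477, 771, 1065, 1359, 1653, 1947, 2241, 2535, 2829, 3123, 3417, 3711, 4005, 4299, 4593, 4887, 5181, 5475, 5769, 6063, 6357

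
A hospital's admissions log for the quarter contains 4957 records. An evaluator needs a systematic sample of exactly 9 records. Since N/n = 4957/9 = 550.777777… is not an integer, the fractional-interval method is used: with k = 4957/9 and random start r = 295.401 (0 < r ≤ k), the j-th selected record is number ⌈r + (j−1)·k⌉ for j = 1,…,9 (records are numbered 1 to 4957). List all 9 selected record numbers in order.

296, 847, 1397, 1948, 2499, 3050, 3601, 4151, 4702

j=1: r + 0k = 295.401 → ⌈·⌉ = 296
j=2: r + 1k = 846.178777… → ⌈·⌉ = 847
j=3: r + 2k = 1396.956555… → ⌈·⌉ = 1397
j=4: r + 3k = 1947.734333… → ⌈·⌉ = 1948
j=5: r + 4k = 2498.512111… → ⌈·⌉ = 2499
j=6: r + 5k = 3049.289888… → ⌈·⌉ = 3050
j=7: r + 6k = 3600.067666… → ⌈·⌉ = 3601
j=8: r + 7k = 4150.845444… → ⌈·⌉ = 4151
j=9: r + 8k = 4701.623222… → ⌈·⌉ = 4702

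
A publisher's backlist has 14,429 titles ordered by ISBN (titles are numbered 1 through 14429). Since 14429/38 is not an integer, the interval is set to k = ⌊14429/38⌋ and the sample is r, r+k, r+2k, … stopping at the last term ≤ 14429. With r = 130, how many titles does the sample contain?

k = ⌊14429/38⌋ = 379
Achieved size = ⌊(14429 − 130)/379⌋ + 1 = ⌊14299/379⌋ + 1 = 37 + 1 = 38
(last selection: 130 + 37×379 = 14153 ≤ 14429; next would be 14532 > 14429)

38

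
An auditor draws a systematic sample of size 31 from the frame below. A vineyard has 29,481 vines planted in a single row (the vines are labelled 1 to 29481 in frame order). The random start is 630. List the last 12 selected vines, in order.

k = N/n = 29481/31 = 951
20th selection = 630 + 19×951 = 18699
21st: 18699 + 951 = 19650
22nd: 19650 + 951 = 20601
23rd: 20601 + 951 = 21552
24th: 21552 + 951 = 22503
25th: 22503 + 951 = 23454
26th: 23454 + 951 = 24405
27th: 24405 + 951 = 25356
28th: 25356 + 951 = 26307
29th: 26307 + 951 = 27258
30th: 27258 + 951 = 28209
31st: 28209 + 951 = 29160

18699, 19650, 20601, 21552, 22503, 23454, 24405, 25356, 26307, 27258, 28209, 29160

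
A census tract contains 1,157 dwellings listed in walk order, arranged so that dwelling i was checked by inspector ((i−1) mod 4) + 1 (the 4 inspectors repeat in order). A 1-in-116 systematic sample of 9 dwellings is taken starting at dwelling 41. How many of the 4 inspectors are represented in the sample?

Consecutive selections differ by k = 116, so their inspector numbers differ by 116 mod 4 = 0.
gcd(116, 4) = 4, so the sample visits 4/4 = 1 distinct residues mod 4.
Start 41 is inspector 1; the inspectors hit are 1.

1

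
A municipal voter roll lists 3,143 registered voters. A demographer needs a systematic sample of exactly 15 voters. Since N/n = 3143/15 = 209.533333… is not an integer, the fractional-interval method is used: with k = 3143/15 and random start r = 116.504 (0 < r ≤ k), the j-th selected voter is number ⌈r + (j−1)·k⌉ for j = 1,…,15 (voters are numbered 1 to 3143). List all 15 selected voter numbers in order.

117, 327, 536, 746, 955, 1165, 1374, 1584, 1793, 2003, 2212, 2422, 2631, 2841, 3050

j=1: r + 0k = 116.504 → ⌈·⌉ = 117
j=2: r + 1k = 326.037333… → ⌈·⌉ = 327
j=3: r + 2k = 535.570666… → ⌈·⌉ = 536
j=4: r + 3k = 745.104 → ⌈·⌉ = 746
j=5: r + 4k = 954.637333… → ⌈·⌉ = 955
j=6: r + 5k = 1164.170666… → ⌈·⌉ = 1165
j=7: r + 6k = 1373.704 → ⌈·⌉ = 1374
j=8: r + 7k = 1583.237333… → ⌈·⌉ = 1584
j=9: r + 8k = 1792.770666… → ⌈·⌉ = 1793
j=10: r + 9k = 2002.304 → ⌈·⌉ = 2003
j=11: r + 10k = 2211.837333… → ⌈·⌉ = 2212
j=12: r + 11k = 2421.370666… → ⌈·⌉ = 2422
j=13: r + 12k = 2630.904 → ⌈·⌉ = 2631
j=14: r + 13k = 2840.437333… → ⌈·⌉ = 2841
j=15: r + 14k = 3049.970666… → ⌈·⌉ = 3050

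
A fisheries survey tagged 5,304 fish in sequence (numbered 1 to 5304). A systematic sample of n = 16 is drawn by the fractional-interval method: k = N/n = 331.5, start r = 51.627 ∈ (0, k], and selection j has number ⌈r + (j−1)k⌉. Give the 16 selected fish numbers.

52, 384, 715, 1047, 1378, 1710, 2041, 2373, 2704, 3036, 3367, 3699, 4030, 4362, 4693, 5025

j=1: r + 0k = 51.627 → ⌈·⌉ = 52
j=2: r + 1k = 383.127 → ⌈·⌉ = 384
j=3: r + 2k = 714.627 → ⌈·⌉ = 715
j=4: r + 3k = 1046.127 → ⌈·⌉ = 1047
j=5: r + 4k = 1377.627 → ⌈·⌉ = 1378
j=6: r + 5k = 1709.127 → ⌈·⌉ = 1710
j=7: r + 6k = 2040.627 → ⌈·⌉ = 2041
j=8: r + 7k = 2372.127 → ⌈·⌉ = 2373
j=9: r + 8k = 2703.627 → ⌈·⌉ = 2704
j=10: r + 9k = 3035.127 → ⌈·⌉ = 3036
j=11: r + 10k = 3366.627 → ⌈·⌉ = 3367
j=12: r + 11k = 3698.127 → ⌈·⌉ = 3699
j=13: r + 12k = 4029.627 → ⌈·⌉ = 4030
j=14: r + 13k = 4361.127 → ⌈·⌉ = 4362
j=15: r + 14k = 4692.627 → ⌈·⌉ = 4693
j=16: r + 15k = 5024.127 → ⌈·⌉ = 5025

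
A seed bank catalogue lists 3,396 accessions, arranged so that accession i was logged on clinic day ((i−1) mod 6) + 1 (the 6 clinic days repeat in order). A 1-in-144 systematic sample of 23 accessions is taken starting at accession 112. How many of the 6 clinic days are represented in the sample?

1

Consecutive selections differ by k = 144, so their clinic day numbers differ by 144 mod 6 = 0.
gcd(144, 6) = 6, so the sample visits 6/6 = 1 distinct residues mod 6.
Start 112 is clinic day 4; the clinic days hit are 4.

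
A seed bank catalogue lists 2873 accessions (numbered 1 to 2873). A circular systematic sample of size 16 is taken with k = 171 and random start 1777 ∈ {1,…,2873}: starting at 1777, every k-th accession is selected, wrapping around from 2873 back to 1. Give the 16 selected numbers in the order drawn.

1777, 1948, 2119, 2290, 2461, 2632, 2803, 101, 272, 443, 614, 785, 956, 1127, 1298, 1469

Selection 1: 1777
Selection 2: 1777 + 171 = 1948
Selection 3: 1948 + 171 = 2119
Selection 4: 2119 + 171 = 2290
Selection 5: 2290 + 171 = 2461
Selection 6: 2461 + 171 = 2632
Selection 7: 2632 + 171 = 2803
Selection 8: 2803 + 171 = 2974 → 2974 − 2873 = 101
Selection 9: 101 + 171 = 272
Selection 10: 272 + 171 = 443
Selection 11: 443 + 171 = 614
Selection 12: 614 + 171 = 785
Selection 13: 785 + 171 = 956
Selection 14: 956 + 171 = 1127
Selection 15: 1127 + 171 = 1298
Selection 16: 1298 + 171 = 1469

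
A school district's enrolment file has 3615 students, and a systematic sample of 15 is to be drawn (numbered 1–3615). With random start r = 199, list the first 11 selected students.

199, 440, 681, 922, 1163, 1404, 1645, 1886, 2127, 2368, 2609

k = N/n = 3615/15 = 241
student 1: 199
student 2: 199 + 241 = 440
student 3: 440 + 241 = 681
student 4: 681 + 241 = 922
student 5: 922 + 241 = 1163
student 6: 1163 + 241 = 1404
student 7: 1404 + 241 = 1645
student 8: 1645 + 241 = 1886
student 9: 1886 + 241 = 2127
student 10: 2127 + 241 = 2368
student 11: 2368 + 241 = 2609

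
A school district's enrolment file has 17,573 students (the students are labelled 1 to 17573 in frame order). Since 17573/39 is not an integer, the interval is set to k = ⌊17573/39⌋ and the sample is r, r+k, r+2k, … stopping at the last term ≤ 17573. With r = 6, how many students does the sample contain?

40

k = ⌊17573/39⌋ = 450
Achieved size = ⌊(17573 − 6)/450⌋ + 1 = ⌊17567/450⌋ + 1 = 39 + 1 = 40
(last selection: 6 + 39×450 = 17556 ≤ 17573; next would be 18006 > 17573)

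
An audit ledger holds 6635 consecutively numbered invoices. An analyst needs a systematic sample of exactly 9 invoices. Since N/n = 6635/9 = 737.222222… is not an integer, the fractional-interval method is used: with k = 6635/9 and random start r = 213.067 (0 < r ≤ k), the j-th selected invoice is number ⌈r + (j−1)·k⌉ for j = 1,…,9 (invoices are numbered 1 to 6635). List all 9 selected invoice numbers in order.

j=1: r + 0k = 213.067 → ⌈·⌉ = 214
j=2: r + 1k = 950.289222… → ⌈·⌉ = 951
j=3: r + 2k = 1687.511444… → ⌈·⌉ = 1688
j=4: r + 3k = 2424.733666… → ⌈·⌉ = 2425
j=5: r + 4k = 3161.955888… → ⌈·⌉ = 3162
j=6: r + 5k = 3899.178111… → ⌈·⌉ = 3900
j=7: r + 6k = 4636.400333… → ⌈·⌉ = 4637
j=8: r + 7k = 5373.622555… → ⌈·⌉ = 5374
j=9: r + 8k = 6110.844777… → ⌈·⌉ = 6111

214, 951, 1688, 2425, 3162, 3900, 4637, 5374, 6111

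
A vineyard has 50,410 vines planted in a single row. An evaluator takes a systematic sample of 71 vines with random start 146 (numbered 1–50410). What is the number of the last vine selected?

k = 50410/71 = 710
71st selection = r + (71−1)·k = 146 + 70×710 = 146 + 49700 = 49846

49846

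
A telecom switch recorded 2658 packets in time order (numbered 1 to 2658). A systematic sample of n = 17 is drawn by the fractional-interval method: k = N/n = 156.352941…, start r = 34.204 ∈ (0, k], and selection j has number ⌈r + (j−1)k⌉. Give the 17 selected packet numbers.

35, 191, 347, 504, 660, 816, 973, 1129, 1286, 1442, 1598, 1755, 1911, 2067, 2224, 2380, 2536

j=1: r + 0k = 34.204 → ⌈·⌉ = 35
j=2: r + 1k = 190.556941… → ⌈·⌉ = 191
j=3: r + 2k = 346.909882… → ⌈·⌉ = 347
j=4: r + 3k = 503.262823… → ⌈·⌉ = 504
j=5: r + 4k = 659.615764… → ⌈·⌉ = 660
j=6: r + 5k = 815.968705… → ⌈·⌉ = 816
j=7: r + 6k = 972.321647… → ⌈·⌉ = 973
j=8: r + 7k = 1128.674588… → ⌈·⌉ = 1129
j=9: r + 8k = 1285.027529… → ⌈·⌉ = 1286
j=10: r + 9k = 1441.380470… → ⌈·⌉ = 1442
j=11: r + 10k = 1597.733411… → ⌈·⌉ = 1598
j=12: r + 11k = 1754.086352… → ⌈·⌉ = 1755
j=13: r + 12k = 1910.439294… → ⌈·⌉ = 1911
j=14: r + 13k = 2066.792235… → ⌈·⌉ = 2067
j=15: r + 14k = 2223.145176… → ⌈·⌉ = 2224
j=16: r + 15k = 2379.498117… → ⌈·⌉ = 2380
j=17: r + 16k = 2535.851058… → ⌈·⌉ = 2536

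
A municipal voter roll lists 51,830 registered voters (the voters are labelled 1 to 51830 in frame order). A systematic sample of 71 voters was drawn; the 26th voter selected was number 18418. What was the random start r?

168

k = 51830/71 = 730
r = 18418 − (26−1)×730 = 18418 − 18250 = 168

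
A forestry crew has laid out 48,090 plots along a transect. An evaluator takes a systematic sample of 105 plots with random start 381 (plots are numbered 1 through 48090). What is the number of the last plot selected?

k = 48090/105 = 458
105th selection = r + (105−1)·k = 381 + 104×458 = 381 + 47632 = 48013

48013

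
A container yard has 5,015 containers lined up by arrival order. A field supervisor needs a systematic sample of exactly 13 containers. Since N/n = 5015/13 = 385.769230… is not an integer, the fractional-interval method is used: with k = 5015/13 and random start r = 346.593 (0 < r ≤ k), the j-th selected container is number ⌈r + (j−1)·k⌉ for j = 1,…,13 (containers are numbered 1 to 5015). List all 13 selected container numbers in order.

j=1: r + 0k = 346.593 → ⌈·⌉ = 347
j=2: r + 1k = 732.362230… → ⌈·⌉ = 733
j=3: r + 2k = 1118.131461… → ⌈·⌉ = 1119
j=4: r + 3k = 1503.900692… → ⌈·⌉ = 1504
j=5: r + 4k = 1889.669923… → ⌈·⌉ = 1890
j=6: r + 5k = 2275.439153… → ⌈·⌉ = 2276
j=7: r + 6k = 2661.208384… → ⌈·⌉ = 2662
j=8: r + 7k = 3046.977615… → ⌈·⌉ = 3047
j=9: r + 8k = 3432.746846… → ⌈·⌉ = 3433
j=10: r + 9k = 3818.516076… → ⌈·⌉ = 3819
j=11: r + 10k = 4204.285307… → ⌈·⌉ = 4205
j=12: r + 11k = 4590.054538… → ⌈·⌉ = 4591
j=13: r + 12k = 4975.823769… → ⌈·⌉ = 4976

347, 733, 1119, 1504, 1890, 2276, 2662, 3047, 3433, 3819, 4205, 4591, 4976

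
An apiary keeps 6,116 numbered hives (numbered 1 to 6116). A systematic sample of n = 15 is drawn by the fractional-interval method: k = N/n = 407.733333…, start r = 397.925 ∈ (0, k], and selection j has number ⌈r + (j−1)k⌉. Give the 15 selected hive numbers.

j=1: r + 0k = 397.925 → ⌈·⌉ = 398
j=2: r + 1k = 805.658333… → ⌈·⌉ = 806
j=3: r + 2k = 1213.391666… → ⌈·⌉ = 1214
j=4: r + 3k = 1621.125 → ⌈·⌉ = 1622
j=5: r + 4k = 2028.858333… → ⌈·⌉ = 2029
j=6: r + 5k = 2436.591666… → ⌈·⌉ = 2437
j=7: r + 6k = 2844.325 → ⌈·⌉ = 2845
j=8: r + 7k = 3252.058333… → ⌈·⌉ = 3253
j=9: r + 8k = 3659.791666… → ⌈·⌉ = 3660
j=10: r + 9k = 4067.525 → ⌈·⌉ = 4068
j=11: r + 10k = 4475.258333… → ⌈·⌉ = 4476
j=12: r + 11k = 4882.991666… → ⌈·⌉ = 4883
j=13: r + 12k = 5290.725 → ⌈·⌉ = 5291
j=14: r + 13k = 5698.458333… → ⌈·⌉ = 5699
j=15: r + 14k = 6106.191666… → ⌈·⌉ = 6107

398, 806, 1214, 1622, 2029, 2437, 2845, 3253, 3660, 4068, 4476, 4883, 5291, 5699, 6107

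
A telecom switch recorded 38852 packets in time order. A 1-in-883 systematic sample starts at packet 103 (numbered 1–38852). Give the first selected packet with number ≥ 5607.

k = 883
Steps past start: ⌈(5607 − 103)/883⌉ = ⌈5504/883⌉ = 7
Selected packet: 103 + 7×883 = 6284

6284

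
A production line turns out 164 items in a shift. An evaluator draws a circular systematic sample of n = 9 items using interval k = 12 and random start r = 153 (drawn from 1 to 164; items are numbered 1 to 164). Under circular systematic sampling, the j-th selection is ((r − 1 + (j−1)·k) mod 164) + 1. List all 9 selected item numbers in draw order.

Selection 1: 153
Selection 2: 153 + 12 = 165 → 165 − 164 = 1
Selection 3: 1 + 12 = 13
Selection 4: 13 + 12 = 25
Selection 5: 25 + 12 = 37
Selection 6: 37 + 12 = 49
Selection 7: 49 + 12 = 61
Selection 8: 61 + 12 = 73
Selection 9: 73 + 12 = 85

153, 1, 13, 25, 37, 49, 61, 73, 85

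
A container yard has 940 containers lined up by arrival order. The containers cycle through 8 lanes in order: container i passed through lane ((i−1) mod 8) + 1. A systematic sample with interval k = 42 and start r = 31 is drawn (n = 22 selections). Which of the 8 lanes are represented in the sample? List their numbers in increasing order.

1, 3, 5, 7

Consecutive selections differ by k = 42, so their lane numbers differ by 42 mod 8 = 2.
gcd(42, 8) = 2, so the sample visits 8/2 = 4 distinct residues mod 8.
Start 31 is lane 7; the lanes hit are 1, 3, 5, 7.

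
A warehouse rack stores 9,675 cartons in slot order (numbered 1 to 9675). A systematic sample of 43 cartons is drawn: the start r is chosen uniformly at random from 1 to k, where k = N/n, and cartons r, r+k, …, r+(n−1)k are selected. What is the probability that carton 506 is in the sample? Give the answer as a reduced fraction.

1/225

k = 9675/43 = 225.
Carton 506 is selected iff r ≡ 506 (mod 225); exactly one such r in {1,…,225}.
Inclusion probability = 1/225.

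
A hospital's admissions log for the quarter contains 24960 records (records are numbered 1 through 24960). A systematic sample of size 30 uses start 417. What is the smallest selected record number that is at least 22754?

k = 24960/30 = 832
Steps past start: ⌈(22754 − 417)/832⌉ = ⌈22337/832⌉ = 27
Selected record: 417 + 27×832 = 22881

22881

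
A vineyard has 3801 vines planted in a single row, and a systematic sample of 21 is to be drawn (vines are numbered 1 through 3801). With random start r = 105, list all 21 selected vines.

105, 286, 467, 648, 829, 1010, 1191, 1372, 1553, 1734, 1915, 2096, 2277, 2458, 2639, 2820, 3001, 3182, 3363, 3544, 3725

k = N/n = 3801/21 = 181
vine 1: 105
vine 2: 105 + 181 = 286
vine 3: 286 + 181 = 467
vine 4: 467 + 181 = 648
vine 5: 648 + 181 = 829
vine 6: 829 + 181 = 1010
vine 7: 1010 + 181 = 1191
vine 8: 1191 + 181 = 1372
vine 9: 1372 + 181 = 1553
vine 10: 1553 + 181 = 1734
vine 11: 1734 + 181 = 1915
vine 12: 1915 + 181 = 2096
vine 13: 2096 + 181 = 2277
vine 14: 2277 + 181 = 2458
vine 15: 2458 + 181 = 2639
vine 16: 2639 + 181 = 2820
vine 17: 2820 + 181 = 3001
vine 18: 3001 + 181 = 3182
vine 19: 3182 + 181 = 3363
vine 20: 3363 + 181 = 3544
vine 21: 3544 + 181 = 3725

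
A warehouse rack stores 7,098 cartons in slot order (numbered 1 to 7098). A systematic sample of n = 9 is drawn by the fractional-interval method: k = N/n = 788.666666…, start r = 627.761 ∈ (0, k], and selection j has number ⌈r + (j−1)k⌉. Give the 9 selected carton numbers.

j=1: r + 0k = 627.761 → ⌈·⌉ = 628
j=2: r + 1k = 1416.427666… → ⌈·⌉ = 1417
j=3: r + 2k = 2205.094333… → ⌈·⌉ = 2206
j=4: r + 3k = 2993.761 → ⌈·⌉ = 2994
j=5: r + 4k = 3782.427666… → ⌈·⌉ = 3783
j=6: r + 5k = 4571.094333… → ⌈·⌉ = 4572
j=7: r + 6k = 5359.761 → ⌈·⌉ = 5360
j=8: r + 7k = 6148.427666… → ⌈·⌉ = 6149
j=9: r + 8k = 6937.094333… → ⌈·⌉ = 6938

628, 1417, 2206, 2994, 3783, 4572, 5360, 6149, 6938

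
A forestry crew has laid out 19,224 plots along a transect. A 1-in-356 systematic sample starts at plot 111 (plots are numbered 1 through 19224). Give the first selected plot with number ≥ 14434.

14707

k = 356
Steps past start: ⌈(14434 − 111)/356⌉ = ⌈14323/356⌉ = 41
Selected plot: 111 + 41×356 = 14707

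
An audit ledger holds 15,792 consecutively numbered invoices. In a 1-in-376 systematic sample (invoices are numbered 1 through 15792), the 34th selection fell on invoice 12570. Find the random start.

k = 376
r = 12570 − (34−1)×376 = 12570 − 12408 = 162

162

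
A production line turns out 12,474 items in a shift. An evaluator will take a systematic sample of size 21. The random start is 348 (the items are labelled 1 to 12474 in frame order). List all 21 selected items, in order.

k = N/n = 12474/21 = 594
item 1: 348
item 2: 348 + 594 = 942
item 3: 942 + 594 = 1536
item 4: 1536 + 594 = 2130
item 5: 2130 + 594 = 2724
item 6: 2724 + 594 = 3318
item 7: 3318 + 594 = 3912
item 8: 3912 + 594 = 4506
item 9: 4506 + 594 = 5100
item 10: 5100 + 594 = 5694
item 11: 5694 + 594 = 6288
item 12: 6288 + 594 = 6882
item 13: 6882 + 594 = 7476
item 14: 7476 + 594 = 8070
item 15: 8070 + 594 = 8664
item 16: 8664 + 594 = 9258
item 17: 9258 + 594 = 9852
item 18: 9852 + 594 = 10446
item 19: 10446 + 594 = 11040
item 20: 11040 + 594 = 11634
item 21: 11634 + 594 = 12228

348, 942, 1536, 2130, 2724, 3318, 3912, 4506, 5100, 5694, 6288, 6882, 7476, 8070, 8664, 9258, 9852, 10446, 11040, 11634, 12228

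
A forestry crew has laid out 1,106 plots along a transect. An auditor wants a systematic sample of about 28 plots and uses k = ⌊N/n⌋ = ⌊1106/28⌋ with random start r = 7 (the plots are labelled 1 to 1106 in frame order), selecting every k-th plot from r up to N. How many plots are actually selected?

k = ⌊1106/28⌋ = 39
Achieved size = ⌊(1106 − 7)/39⌋ + 1 = ⌊1099/39⌋ + 1 = 28 + 1 = 29
(last selection: 7 + 28×39 = 1099 ≤ 1106; next would be 1138 > 1106)

29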